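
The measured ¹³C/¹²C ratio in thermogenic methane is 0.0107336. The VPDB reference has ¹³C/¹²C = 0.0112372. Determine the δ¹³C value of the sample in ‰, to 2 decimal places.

-44.82‰

δ¹³C = (R_sample / R_standard − 1) × 1000
R_sample / R_standard = 0.0107336 / 0.0112372 = 0.955185
δ¹³C = (0.955185 − 1) × 1000 = -44.815‰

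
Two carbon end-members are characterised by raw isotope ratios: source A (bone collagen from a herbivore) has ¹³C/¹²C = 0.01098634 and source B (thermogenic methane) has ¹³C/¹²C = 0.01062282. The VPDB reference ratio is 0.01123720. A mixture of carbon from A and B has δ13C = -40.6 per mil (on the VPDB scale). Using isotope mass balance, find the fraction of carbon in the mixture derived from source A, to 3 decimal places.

0.435

δ_A = (0.01098634/0.01123720 − 1)×1000 = (0.977676 − 1)×1000 = -22.324 per mil
δ_B = (0.01062282/0.01123720 − 1)×1000 = (0.945326 − 1)×1000 = -54.674 per mil
f_A = (δ_mix − δ_B)/(δ_A − δ_B) = (-40.6 − (-54.674))/(-22.324 − (-54.674))
f_A = 14.074 / 32.350 = 0.4351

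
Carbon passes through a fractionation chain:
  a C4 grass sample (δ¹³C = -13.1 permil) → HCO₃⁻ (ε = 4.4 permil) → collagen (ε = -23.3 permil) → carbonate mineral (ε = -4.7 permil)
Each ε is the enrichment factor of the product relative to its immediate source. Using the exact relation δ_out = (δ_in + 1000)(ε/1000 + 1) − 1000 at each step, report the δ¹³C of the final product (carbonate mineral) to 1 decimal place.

-36.4 permil

step 1: δ = (-13.10 + 1000)·(4.4/1000 + 1) − 1000 = -8.76 permil
step 2: δ = (-8.76 + 1000)·(-23.3/1000 + 1) − 1000 = -31.85 permil
step 3: δ = (-31.85 + 1000)·(-4.7/1000 + 1) − 1000 = -36.40 permil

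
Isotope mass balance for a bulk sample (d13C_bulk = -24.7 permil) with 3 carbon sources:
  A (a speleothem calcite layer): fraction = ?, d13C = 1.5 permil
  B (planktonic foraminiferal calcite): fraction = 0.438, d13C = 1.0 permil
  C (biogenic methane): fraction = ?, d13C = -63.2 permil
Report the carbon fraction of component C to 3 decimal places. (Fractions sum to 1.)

Let f_C and f_A be the unknown fractions; fractions sum to 1 so f_C + f_A = 0.562.
Mass balance: Σ fᵢ·δᵢ = δ_bulk ⇒ f_C·(-63.2) + f_A·(1.5) = -24.7 − (0.438) = -25.138
Substitute f_A = 0.562 − f_C:
f_C·(-63.2 − 1.5) = -25.138 − 0.562×(1.5) = -25.981
f_C = -25.981 / -64.7 = 0.4016

0.402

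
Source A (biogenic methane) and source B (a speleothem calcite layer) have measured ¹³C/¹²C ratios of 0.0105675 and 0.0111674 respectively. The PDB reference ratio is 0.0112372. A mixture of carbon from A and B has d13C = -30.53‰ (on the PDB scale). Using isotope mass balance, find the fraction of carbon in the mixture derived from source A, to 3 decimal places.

δ_A = (0.0105675/0.0112372 − 1)×1000 = (0.940403 − 1)×1000 = -59.597‰
δ_B = (0.0111674/0.0112372 − 1)×1000 = (0.993788 − 1)×1000 = -6.212‰
f_A = (δ_mix − δ_B)/(δ_A − δ_B) = (-30.53 − (-6.212))/(-59.597 − (-6.212))
f_A = -24.318 / -53.385 = 0.4555

0.456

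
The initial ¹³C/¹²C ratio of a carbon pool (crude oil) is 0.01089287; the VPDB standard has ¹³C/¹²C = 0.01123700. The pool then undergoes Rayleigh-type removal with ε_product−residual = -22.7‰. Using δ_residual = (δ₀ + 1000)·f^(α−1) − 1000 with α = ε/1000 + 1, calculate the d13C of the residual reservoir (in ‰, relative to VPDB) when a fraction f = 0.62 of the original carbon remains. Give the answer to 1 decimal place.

δ₀ = (0.01089287/0.01123700 − 1)×1000 = (0.969375 − 1)×1000 = -30.625‰
α − 1 = ε/1000 = -0.0227
f^(α−1) = 0.62^(-0.0227) = 1.010911
δ_res = (-30.625 + 1000) × 1.010911 − 1000 = 979.952 − 1000 = -20.05‰

-20.0‰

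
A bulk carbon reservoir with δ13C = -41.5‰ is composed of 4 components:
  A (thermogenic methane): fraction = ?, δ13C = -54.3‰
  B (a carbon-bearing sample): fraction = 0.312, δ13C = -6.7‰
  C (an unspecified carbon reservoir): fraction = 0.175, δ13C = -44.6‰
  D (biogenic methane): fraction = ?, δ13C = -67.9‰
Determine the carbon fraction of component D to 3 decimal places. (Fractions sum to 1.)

Let f_D and f_A be the unknown fractions; fractions sum to 1 so f_D + f_A = 0.513.
Mass balance: Σ fᵢ·δᵢ = δ_bulk ⇒ f_D·(-67.9) + f_A·(-54.3) = -41.5 − (-9.895) = -31.605
Substitute f_A = 0.513 − f_D:
f_D·(-67.9 − -54.3) = -31.605 − 0.513×(-54.3) = -3.749
f_D = -3.749 / -13.6 = 0.2756

0.276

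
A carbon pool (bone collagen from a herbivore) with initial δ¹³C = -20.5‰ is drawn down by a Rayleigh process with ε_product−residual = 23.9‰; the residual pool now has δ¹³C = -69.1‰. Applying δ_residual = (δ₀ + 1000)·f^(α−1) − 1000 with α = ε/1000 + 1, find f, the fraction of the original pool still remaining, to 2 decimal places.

α − 1 = ε/1000 = 0.0239
(δ_res + 1000)/(δ₀ + 1000) = (-69.1 + 1000)/(-20.5 + 1000) = 930.9/979.5 = 0.950383
f = 0.950383^(1/0.0239) = exp(ln(0.950383)/0.0239) = exp(-0.05089/0.0239)
f = exp(-2.1293) = 0.1189

0.12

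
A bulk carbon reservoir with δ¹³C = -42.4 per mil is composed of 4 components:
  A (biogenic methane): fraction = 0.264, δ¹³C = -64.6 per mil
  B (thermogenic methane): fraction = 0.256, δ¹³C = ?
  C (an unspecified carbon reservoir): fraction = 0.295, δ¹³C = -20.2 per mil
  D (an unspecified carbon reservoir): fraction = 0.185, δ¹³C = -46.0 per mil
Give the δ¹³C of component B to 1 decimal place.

-42.5 per mil

Isotope mass balance: δ_bulk = Σ fᵢ·δᵢ.
-42.4 = 0.264×(-64.6) + 0.256×δ_B + 0.295×(-20.2) + 0.185×(-46.0)
0.256·δ_B = -42.4 − (-31.523) = -10.877
δ_B = -10.877 / 0.256 = -42.49 per mil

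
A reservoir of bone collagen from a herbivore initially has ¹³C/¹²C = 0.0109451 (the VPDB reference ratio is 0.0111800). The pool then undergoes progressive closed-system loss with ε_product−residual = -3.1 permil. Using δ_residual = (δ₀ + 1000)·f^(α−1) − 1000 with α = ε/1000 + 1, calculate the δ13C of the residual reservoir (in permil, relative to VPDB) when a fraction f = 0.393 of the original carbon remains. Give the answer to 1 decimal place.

δ₀ = (0.0109451/0.0111800 − 1)×1000 = (0.978989 − 1)×1000 = -21.011 permil
α − 1 = ε/1000 = -0.0031
f^(α−1) = 0.393^(-0.0031) = 1.002899
δ_res = (-21.011 + 1000) × 1.002899 − 1000 = 981.828 − 1000 = -18.17 permil

-18.2 permil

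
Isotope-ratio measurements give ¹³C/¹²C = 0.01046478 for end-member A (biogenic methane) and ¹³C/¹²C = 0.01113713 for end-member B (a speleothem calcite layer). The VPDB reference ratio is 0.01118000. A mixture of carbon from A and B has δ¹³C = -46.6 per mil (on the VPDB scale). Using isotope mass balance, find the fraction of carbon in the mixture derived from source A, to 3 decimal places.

δ_A = (0.01046478/0.01118000 − 1)×1000 = (0.936027 − 1)×1000 = -63.973 per mil
δ_B = (0.01113713/0.01118000 − 1)×1000 = (0.996165 − 1)×1000 = -3.835 per mil
f_A = (δ_mix − δ_B)/(δ_A − δ_B) = (-46.6 − (-3.835))/(-63.973 − (-3.835))
f_A = -42.765 / -60.139 = 0.7111

0.711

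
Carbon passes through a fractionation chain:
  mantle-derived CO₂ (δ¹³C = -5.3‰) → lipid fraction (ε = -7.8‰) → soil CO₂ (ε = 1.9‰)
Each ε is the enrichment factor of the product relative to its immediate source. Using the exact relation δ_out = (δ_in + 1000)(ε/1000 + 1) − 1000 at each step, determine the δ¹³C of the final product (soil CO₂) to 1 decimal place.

-11.2‰

step 1: δ = (-5.30 + 1000)·(-7.8/1000 + 1) − 1000 = -13.06‰
step 2: δ = (-13.06 + 1000)·(1.9/1000 + 1) − 1000 = -11.18‰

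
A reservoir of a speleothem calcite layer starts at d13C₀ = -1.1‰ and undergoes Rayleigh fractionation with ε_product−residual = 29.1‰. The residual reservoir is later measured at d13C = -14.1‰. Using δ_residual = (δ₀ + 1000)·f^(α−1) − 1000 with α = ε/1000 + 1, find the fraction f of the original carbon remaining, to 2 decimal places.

0.64

α − 1 = ε/1000 = 0.0291
(δ_res + 1000)/(δ₀ + 1000) = (-14.1 + 1000)/(-1.1 + 1000) = 985.9/998.9 = 0.986986
f = 0.986986^(1/0.0291) = exp(ln(0.986986)/0.0291) = exp(-0.01310/0.0291)
f = exp(-0.4502) = 0.6375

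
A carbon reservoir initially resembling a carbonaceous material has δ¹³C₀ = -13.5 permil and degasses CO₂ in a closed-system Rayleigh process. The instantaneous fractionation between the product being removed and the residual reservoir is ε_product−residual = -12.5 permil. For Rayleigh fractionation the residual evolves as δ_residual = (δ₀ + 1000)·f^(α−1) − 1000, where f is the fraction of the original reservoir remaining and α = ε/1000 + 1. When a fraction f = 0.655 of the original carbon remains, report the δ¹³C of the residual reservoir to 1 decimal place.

-8.3 permil

Rayleigh residual: δ_res = (δ₀ + 1000)·f^(α−1) − 1000
α = ε/1000 + 1 = 0.98750, so α − 1 = -0.01250
f^(α−1) = 0.655^(-0.01250) = 1.005303
δ_res = (-13.5 + 1000) × 1.005303 − 1000 = 991.731 − 1000 = -8.27 permil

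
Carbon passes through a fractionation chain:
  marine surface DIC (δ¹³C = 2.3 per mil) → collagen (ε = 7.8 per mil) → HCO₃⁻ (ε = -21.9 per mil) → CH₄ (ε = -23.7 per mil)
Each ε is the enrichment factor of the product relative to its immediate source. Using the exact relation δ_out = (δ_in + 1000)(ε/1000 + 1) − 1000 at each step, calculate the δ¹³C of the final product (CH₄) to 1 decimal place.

-35.4 per mil

step 1: δ = (2.30 + 1000)·(7.8/1000 + 1) − 1000 = 10.12 per mil
step 2: δ = (10.12 + 1000)·(-21.9/1000 + 1) − 1000 = -12.00 per mil
step 3: δ = (-12.00 + 1000)·(-23.7/1000 + 1) − 1000 = -35.42 per mil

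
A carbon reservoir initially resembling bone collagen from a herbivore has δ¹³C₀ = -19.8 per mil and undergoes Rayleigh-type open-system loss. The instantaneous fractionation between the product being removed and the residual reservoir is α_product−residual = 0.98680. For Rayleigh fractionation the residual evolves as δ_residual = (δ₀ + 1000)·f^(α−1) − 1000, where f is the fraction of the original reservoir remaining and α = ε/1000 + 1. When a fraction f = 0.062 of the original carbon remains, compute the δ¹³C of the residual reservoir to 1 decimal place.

Rayleigh residual: δ_res = (δ₀ + 1000)·f^(α−1) − 1000
α − 1 = -0.01320
f^(α−1) = 0.062^(-0.01320) = 1.037386
δ_res = (-19.8 + 1000) × 1.037386 − 1000 = 1016.846 − 1000 = 16.85 per mil

16.8 per mil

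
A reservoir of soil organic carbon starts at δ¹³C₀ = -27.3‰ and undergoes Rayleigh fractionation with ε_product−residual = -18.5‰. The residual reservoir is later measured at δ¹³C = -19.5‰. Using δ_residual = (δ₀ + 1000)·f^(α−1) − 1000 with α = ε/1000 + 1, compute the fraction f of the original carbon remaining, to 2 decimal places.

α − 1 = ε/1000 = -0.0185
(δ_res + 1000)/(δ₀ + 1000) = (-19.5 + 1000)/(-27.3 + 1000) = 980.5/972.7 = 1.008019
f = 1.008019^(1/-0.0185) = exp(ln(1.008019)/-0.0185) = exp(0.00799/-0.0185)
f = exp(-0.4317) = 0.6494

0.65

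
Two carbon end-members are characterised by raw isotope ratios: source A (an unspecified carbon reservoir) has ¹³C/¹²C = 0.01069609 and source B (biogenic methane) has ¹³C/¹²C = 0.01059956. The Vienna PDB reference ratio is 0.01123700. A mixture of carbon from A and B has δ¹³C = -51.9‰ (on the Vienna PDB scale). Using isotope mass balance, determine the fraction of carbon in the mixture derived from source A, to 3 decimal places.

0.562

δ_A = (0.01069609/0.01123700 − 1)×1000 = (0.951863 − 1)×1000 = -48.137‰
δ_B = (0.01059956/0.01123700 − 1)×1000 = (0.943273 − 1)×1000 = -56.727‰
f_A = (δ_mix − δ_B)/(δ_A − δ_B) = (-51.9 − (-56.727))/(-48.137 − (-56.727))
f_A = 4.827 / 8.590 = 0.5619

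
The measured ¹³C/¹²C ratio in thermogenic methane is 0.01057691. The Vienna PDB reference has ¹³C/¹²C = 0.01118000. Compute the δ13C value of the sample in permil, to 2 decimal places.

-53.94 permil

δ13C = (R_sample / R_standard − 1) × 1000
R_sample / R_standard = 0.01057691 / 0.01118000 = 0.946056
δ13C = (0.946056 − 1) × 1000 = -53.944 permil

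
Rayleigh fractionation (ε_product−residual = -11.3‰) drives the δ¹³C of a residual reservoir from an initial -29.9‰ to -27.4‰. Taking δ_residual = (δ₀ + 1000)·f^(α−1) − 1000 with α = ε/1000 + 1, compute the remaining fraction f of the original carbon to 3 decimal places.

α − 1 = ε/1000 = -0.0113
(δ_res + 1000)/(δ₀ + 1000) = (-27.4 + 1000)/(-29.9 + 1000) = 972.6/970.1 = 1.002577
f = 1.002577^(1/-0.0113) = exp(ln(1.002577)/-0.0113) = exp(0.00257/-0.0113)
f = exp(-0.2278) = 0.7963

0.796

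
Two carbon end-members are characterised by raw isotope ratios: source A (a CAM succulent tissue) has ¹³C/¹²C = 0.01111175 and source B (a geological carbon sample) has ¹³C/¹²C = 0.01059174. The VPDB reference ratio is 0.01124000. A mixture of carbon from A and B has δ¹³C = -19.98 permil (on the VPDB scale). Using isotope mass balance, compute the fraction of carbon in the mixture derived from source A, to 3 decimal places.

δ_A = (0.01111175/0.01124000 − 1)×1000 = (0.988590 − 1)×1000 = -11.410 permil
δ_B = (0.01059174/0.01124000 − 1)×1000 = (0.942326 − 1)×1000 = -57.674 permil
f_A = (δ_mix − δ_B)/(δ_A − δ_B) = (-19.98 − (-57.674))/(-11.410 − (-57.674))
f_A = 37.694 / 46.264 = 0.8148

0.815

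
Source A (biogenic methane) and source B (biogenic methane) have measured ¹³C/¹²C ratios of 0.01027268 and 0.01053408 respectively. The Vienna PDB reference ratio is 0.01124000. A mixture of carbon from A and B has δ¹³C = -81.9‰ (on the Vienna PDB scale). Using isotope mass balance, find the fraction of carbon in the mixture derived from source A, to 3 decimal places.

0.821

δ_A = (0.01027268/0.01124000 − 1)×1000 = (0.913940 − 1)×1000 = -86.060‰
δ_B = (0.01053408/0.01124000 − 1)×1000 = (0.937196 − 1)×1000 = -62.804‰
f_A = (δ_mix − δ_B)/(δ_A − δ_B) = (-81.9 − (-62.804))/(-86.060 − (-62.804))
f_A = -19.096 / -23.256 = 0.8211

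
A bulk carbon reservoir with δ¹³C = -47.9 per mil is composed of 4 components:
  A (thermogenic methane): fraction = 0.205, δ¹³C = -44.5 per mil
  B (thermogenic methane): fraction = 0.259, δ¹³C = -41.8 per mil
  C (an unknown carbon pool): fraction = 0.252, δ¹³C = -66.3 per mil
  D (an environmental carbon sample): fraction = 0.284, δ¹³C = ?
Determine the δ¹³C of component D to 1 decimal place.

Isotope mass balance: δ_bulk = Σ fᵢ·δᵢ.
-47.9 = 0.205×(-44.5) + 0.259×(-41.8) + 0.252×(-66.3) + 0.284×δ_D
0.284·δ_D = -47.9 − (-36.656) = -11.244
δ_D = -11.244 / 0.284 = -39.59 per mil

-39.6 per mil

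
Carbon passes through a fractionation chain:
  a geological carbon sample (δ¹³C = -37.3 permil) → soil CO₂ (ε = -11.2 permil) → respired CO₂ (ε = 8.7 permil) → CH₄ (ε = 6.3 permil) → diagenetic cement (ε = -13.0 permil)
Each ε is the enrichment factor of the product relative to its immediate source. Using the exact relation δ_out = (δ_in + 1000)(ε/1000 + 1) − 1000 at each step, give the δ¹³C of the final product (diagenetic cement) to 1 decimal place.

-46.3 permil

step 1: δ = (-37.30 + 1000)·(-11.2/1000 + 1) − 1000 = -48.08 permil
step 2: δ = (-48.08 + 1000)·(8.7/1000 + 1) − 1000 = -39.80 permil
step 3: δ = (-39.80 + 1000)·(6.3/1000 + 1) − 1000 = -33.75 permil
step 4: δ = (-33.75 + 1000)·(-13.0/1000 + 1) − 1000 = -46.31 permil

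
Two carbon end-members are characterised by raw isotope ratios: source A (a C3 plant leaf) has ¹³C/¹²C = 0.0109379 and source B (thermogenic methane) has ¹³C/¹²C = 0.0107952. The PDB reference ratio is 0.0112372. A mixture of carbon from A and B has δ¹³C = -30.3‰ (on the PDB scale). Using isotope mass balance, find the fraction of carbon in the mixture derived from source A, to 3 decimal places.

δ_A = (0.0109379/0.0112372 − 1)×1000 = (0.973365 − 1)×1000 = -26.635‰
δ_B = (0.0107952/0.0112372 − 1)×1000 = (0.960666 − 1)×1000 = -39.334‰
f_A = (δ_mix − δ_B)/(δ_A − δ_B) = (-30.3 − (-39.334))/(-26.635 − (-39.334))
f_A = 9.034 / 12.699 = 0.7114

0.711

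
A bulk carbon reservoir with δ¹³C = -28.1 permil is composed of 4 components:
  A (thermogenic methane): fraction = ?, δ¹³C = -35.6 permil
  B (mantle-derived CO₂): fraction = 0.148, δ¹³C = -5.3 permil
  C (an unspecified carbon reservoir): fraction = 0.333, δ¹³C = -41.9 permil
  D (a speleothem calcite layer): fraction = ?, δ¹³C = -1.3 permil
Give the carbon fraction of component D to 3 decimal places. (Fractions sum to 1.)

Let f_D and f_A be the unknown fractions; fractions sum to 1 so f_D + f_A = 0.519.
Mass balance: Σ fᵢ·δᵢ = δ_bulk ⇒ f_D·(-1.3) + f_A·(-35.6) = -28.1 − (-14.737) = -13.363
Substitute f_A = 0.519 − f_D:
f_D·(-1.3 − -35.6) = -13.363 − 0.519×(-35.6) = 5.114
f_D = 5.114 / 34.3 = 0.1491

0.149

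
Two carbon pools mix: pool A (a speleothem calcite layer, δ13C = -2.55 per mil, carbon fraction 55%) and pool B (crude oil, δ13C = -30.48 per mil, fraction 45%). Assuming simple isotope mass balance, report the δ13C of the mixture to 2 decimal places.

-15.12 per mil

δ_mix = f_A·δ_A + f_B·δ_B
δ_mix = 0.55 × (-2.55) + 0.45 × (-30.48)
δ_mix = -1.403 + -13.716 = -15.119 per mil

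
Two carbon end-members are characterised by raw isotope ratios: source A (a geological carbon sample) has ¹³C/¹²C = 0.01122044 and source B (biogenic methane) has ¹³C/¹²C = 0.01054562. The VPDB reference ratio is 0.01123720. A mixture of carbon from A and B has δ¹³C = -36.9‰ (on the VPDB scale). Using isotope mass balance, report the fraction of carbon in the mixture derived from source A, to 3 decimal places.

0.410

δ_A = (0.01122044/0.01123720 − 1)×1000 = (0.998509 − 1)×1000 = -1.491‰
δ_B = (0.01054562/0.01123720 − 1)×1000 = (0.938456 − 1)×1000 = -61.544‰
f_A = (δ_mix − δ_B)/(δ_A − δ_B) = (-36.9 − (-61.544))/(-1.491 − (-61.544))
f_A = 24.644 / 60.052 = 0.4104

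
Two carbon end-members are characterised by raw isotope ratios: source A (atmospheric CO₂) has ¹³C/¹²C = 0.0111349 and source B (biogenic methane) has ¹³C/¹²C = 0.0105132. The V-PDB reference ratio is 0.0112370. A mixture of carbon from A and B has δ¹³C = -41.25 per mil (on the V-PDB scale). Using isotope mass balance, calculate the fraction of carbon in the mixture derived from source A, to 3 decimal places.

0.419

δ_A = (0.0111349/0.0112370 − 1)×1000 = (0.990914 − 1)×1000 = -9.086 per mil
δ_B = (0.0105132/0.0112370 − 1)×1000 = (0.935588 − 1)×1000 = -64.412 per mil
f_A = (δ_mix − δ_B)/(δ_A − δ_B) = (-41.25 − (-64.412))/(-9.086 − (-64.412))
f_A = 23.162 / 55.326 = 0.4186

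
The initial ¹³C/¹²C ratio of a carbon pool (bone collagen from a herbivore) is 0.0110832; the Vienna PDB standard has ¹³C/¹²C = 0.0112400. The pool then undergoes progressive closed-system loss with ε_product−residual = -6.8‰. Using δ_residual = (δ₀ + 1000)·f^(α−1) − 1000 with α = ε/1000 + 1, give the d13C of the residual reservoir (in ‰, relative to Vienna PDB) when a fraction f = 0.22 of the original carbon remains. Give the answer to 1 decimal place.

-3.7‰

δ₀ = (0.0110832/0.0112400 − 1)×1000 = (0.986050 − 1)×1000 = -13.950‰
α − 1 = ε/1000 = -0.0068
f^(α−1) = 0.22^(-0.0068) = 1.010349
δ_res = (-13.950 + 1000) × 1.010349 − 1000 = 996.255 − 1000 = -3.75‰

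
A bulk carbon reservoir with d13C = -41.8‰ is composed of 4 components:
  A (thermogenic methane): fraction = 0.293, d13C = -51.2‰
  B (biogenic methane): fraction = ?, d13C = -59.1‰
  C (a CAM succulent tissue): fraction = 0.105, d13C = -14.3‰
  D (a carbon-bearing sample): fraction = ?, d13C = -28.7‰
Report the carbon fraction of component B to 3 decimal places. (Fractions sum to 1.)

0.264

Let f_B and f_D be the unknown fractions; fractions sum to 1 so f_B + f_D = 0.602.
Mass balance: Σ fᵢ·δᵢ = δ_bulk ⇒ f_B·(-59.1) + f_D·(-28.7) = -41.8 − (-16.503) = -25.297
Substitute f_D = 0.602 − f_B:
f_B·(-59.1 − -28.7) = -25.297 − 0.602×(-28.7) = -8.019
f_B = -8.019 / -30.4 = 0.2638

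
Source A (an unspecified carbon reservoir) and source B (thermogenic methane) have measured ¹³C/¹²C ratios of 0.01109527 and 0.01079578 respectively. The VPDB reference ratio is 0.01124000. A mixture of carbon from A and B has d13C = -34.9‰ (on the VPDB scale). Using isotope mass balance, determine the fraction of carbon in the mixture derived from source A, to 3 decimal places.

0.173

δ_A = (0.01109527/0.01124000 − 1)×1000 = (0.987124 − 1)×1000 = -12.876‰
δ_B = (0.01079578/0.01124000 − 1)×1000 = (0.960479 − 1)×1000 = -39.521‰
f_A = (δ_mix − δ_B)/(δ_A − δ_B) = (-34.9 − (-39.521))/(-12.876 − (-39.521))
f_A = 4.621 / 26.645 = 0.1734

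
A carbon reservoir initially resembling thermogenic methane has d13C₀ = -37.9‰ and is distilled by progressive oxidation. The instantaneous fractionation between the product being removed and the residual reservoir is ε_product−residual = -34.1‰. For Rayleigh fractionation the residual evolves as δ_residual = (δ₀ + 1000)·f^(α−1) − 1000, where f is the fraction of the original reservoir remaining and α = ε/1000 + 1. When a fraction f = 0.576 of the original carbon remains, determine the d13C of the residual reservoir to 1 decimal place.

Rayleigh residual: δ_res = (δ₀ + 1000)·f^(α−1) − 1000
α = ε/1000 + 1 = 0.96590, so α − 1 = -0.03410
f^(α−1) = 0.576^(-0.03410) = 1.018989
δ_res = (-37.9 + 1000) × 1.018989 − 1000 = 980.370 − 1000 = -19.63‰

-19.6‰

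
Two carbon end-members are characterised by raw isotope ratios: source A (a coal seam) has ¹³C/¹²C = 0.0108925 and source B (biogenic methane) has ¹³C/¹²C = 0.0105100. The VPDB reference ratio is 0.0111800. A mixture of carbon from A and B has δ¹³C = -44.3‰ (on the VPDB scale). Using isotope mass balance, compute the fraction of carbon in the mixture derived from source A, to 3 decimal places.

δ_A = (0.0108925/0.0111800 − 1)×1000 = (0.974284 − 1)×1000 = -25.716‰
δ_B = (0.0105100/0.0111800 − 1)×1000 = (0.940072 − 1)×1000 = -59.928‰
f_A = (δ_mix − δ_B)/(δ_A − δ_B) = (-44.3 − (-59.928))/(-25.716 − (-59.928))
f_A = 15.628 / 34.213 = 0.4568

0.457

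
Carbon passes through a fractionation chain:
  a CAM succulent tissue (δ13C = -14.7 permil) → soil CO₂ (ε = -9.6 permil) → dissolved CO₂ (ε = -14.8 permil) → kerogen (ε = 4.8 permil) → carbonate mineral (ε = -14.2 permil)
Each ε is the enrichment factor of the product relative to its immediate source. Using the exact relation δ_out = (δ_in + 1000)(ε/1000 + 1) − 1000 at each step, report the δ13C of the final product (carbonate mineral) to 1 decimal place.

-47.7 permil

step 1: δ = (-14.70 + 1000)·(-9.6/1000 + 1) − 1000 = -24.16 permil
step 2: δ = (-24.16 + 1000)·(-14.8/1000 + 1) − 1000 = -38.60 permil
step 3: δ = (-38.60 + 1000)·(4.8/1000 + 1) − 1000 = -33.99 permil
step 4: δ = (-33.99 + 1000)·(-14.2/1000 + 1) − 1000 = -47.70 permil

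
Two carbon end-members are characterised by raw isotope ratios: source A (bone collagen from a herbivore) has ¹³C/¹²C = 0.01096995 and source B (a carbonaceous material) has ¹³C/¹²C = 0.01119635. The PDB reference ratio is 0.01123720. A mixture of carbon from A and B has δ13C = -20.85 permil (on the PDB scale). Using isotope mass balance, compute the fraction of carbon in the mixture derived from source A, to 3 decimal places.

0.854

δ_A = (0.01096995/0.01123720 − 1)×1000 = (0.976217 − 1)×1000 = -23.783 permil
δ_B = (0.01119635/0.01123720 − 1)×1000 = (0.996365 − 1)×1000 = -3.635 permil
f_A = (δ_mix − δ_B)/(δ_A − δ_B) = (-20.85 − (-3.635))/(-23.783 − (-3.635))
f_A = -17.215 / -20.147 = 0.8544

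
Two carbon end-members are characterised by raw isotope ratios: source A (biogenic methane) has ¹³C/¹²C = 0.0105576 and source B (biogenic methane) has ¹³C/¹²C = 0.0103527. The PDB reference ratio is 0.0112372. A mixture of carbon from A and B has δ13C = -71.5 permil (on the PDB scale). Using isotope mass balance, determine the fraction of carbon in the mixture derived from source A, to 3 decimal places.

0.396

δ_A = (0.0105576/0.0112372 − 1)×1000 = (0.939522 − 1)×1000 = -60.478 permil
δ_B = (0.0103527/0.0112372 − 1)×1000 = (0.921288 − 1)×1000 = -78.712 permil
f_A = (δ_mix − δ_B)/(δ_A − δ_B) = (-71.5 − (-78.712))/(-60.478 − (-78.712))
f_A = 7.212 / 18.234 = 0.3955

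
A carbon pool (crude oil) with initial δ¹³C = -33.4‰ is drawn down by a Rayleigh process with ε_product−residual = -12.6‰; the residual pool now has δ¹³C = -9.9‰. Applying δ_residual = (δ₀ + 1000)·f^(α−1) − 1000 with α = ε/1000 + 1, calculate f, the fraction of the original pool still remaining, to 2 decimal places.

0.15

α − 1 = ε/1000 = -0.0126
(δ_res + 1000)/(δ₀ + 1000) = (-9.9 + 1000)/(-33.4 + 1000) = 990.1/966.6 = 1.024312
f = 1.024312^(1/-0.0126) = exp(ln(1.024312)/-0.0126) = exp(0.02402/-0.0126)
f = exp(-1.9064) = 0.1486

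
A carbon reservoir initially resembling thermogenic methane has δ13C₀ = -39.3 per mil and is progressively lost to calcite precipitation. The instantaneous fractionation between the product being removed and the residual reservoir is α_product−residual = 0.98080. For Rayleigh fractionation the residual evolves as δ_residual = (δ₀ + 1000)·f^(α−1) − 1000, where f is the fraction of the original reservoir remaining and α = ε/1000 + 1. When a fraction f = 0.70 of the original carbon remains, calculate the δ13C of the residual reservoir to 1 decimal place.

Rayleigh residual: δ_res = (δ₀ + 1000)·f^(α−1) − 1000
α − 1 = -0.01920
f^(α−1) = 0.70^(-0.01920) = 1.006872
δ_res = (-39.3 + 1000) × 1.006872 − 1000 = 967.302 − 1000 = -32.70 per mil

-32.7 per mil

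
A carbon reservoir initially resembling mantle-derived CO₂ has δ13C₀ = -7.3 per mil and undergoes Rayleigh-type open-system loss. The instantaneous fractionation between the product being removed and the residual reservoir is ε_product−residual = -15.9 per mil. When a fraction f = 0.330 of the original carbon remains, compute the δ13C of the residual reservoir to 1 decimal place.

Rayleigh residual: δ_res = (δ₀ + 1000)·f^(α−1) − 1000
α = ε/1000 + 1 = 0.98410, so α − 1 = -0.01590
f^(α−1) = 0.330^(-0.01590) = 1.017784
δ_res = (-7.3 + 1000) × 1.017784 − 1000 = 1010.354 − 1000 = 10.35 per mil

10.4 per mil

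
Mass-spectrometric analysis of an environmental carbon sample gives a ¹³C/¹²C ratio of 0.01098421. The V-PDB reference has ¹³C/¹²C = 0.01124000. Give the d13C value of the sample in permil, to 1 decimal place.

d13C = (R_sample / R_standard − 1) × 1000
R_sample / R_standard = 0.01098421 / 0.01124000 = 0.977243
d13C = (0.977243 − 1) × 1000 = -22.76 permil

-22.8 permil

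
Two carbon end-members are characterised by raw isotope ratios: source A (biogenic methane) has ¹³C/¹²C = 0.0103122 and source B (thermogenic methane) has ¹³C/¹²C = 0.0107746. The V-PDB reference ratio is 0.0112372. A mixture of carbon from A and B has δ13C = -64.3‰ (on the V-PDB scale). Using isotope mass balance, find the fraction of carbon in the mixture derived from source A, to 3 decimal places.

0.562

δ_A = (0.0103122/0.0112372 − 1)×1000 = (0.917684 − 1)×1000 = -82.316‰
δ_B = (0.0107746/0.0112372 − 1)×1000 = (0.958833 − 1)×1000 = -41.167‰
f_A = (δ_mix − δ_B)/(δ_A − δ_B) = (-64.3 − (-41.167))/(-82.316 − (-41.167))
f_A = -23.133 / -41.149 = 0.5622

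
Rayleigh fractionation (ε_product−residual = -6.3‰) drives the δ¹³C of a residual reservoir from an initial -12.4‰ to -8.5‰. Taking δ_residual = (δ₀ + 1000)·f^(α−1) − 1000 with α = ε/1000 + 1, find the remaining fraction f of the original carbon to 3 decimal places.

α − 1 = ε/1000 = -0.0063
(δ_res + 1000)/(δ₀ + 1000) = (-8.5 + 1000)/(-12.4 + 1000) = 991.5/987.6 = 1.003949
f = 1.003949^(1/-0.0063) = exp(ln(1.003949)/-0.0063) = exp(0.00394/-0.0063)
f = exp(-0.6256) = 0.5349

0.535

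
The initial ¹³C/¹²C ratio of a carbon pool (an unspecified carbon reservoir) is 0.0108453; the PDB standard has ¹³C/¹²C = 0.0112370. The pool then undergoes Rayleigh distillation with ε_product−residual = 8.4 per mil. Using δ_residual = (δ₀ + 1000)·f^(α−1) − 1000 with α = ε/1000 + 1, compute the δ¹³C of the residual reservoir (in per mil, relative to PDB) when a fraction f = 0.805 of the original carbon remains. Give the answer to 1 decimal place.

-36.6 per mil

δ₀ = (0.0108453/0.0112370 − 1)×1000 = (0.965142 − 1)×1000 = -34.858 per mil
α − 1 = ε/1000 = 0.0084
f^(α−1) = 0.805^(0.0084) = 0.998180
δ_res = (-34.858 + 1000) × 0.998180 − 1000 = 963.385 − 1000 = -36.62 per mil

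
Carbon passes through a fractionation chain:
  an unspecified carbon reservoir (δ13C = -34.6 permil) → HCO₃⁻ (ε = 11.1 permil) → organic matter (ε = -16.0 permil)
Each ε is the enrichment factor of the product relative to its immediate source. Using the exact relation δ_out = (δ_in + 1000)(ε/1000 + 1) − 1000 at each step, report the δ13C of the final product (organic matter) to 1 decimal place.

-39.5 permil

step 1: δ = (-34.60 + 1000)·(11.1/1000 + 1) − 1000 = -23.88 permil
step 2: δ = (-23.88 + 1000)·(-16.0/1000 + 1) − 1000 = -39.50 permil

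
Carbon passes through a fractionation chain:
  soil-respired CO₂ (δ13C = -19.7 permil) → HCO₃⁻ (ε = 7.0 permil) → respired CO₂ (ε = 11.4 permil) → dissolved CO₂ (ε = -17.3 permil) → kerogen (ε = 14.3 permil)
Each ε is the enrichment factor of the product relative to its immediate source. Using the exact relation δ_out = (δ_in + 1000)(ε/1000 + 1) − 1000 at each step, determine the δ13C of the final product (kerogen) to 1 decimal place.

step 1: δ = (-19.70 + 1000)·(7.0/1000 + 1) − 1000 = -12.84 permil
step 2: δ = (-12.84 + 1000)·(11.4/1000 + 1) − 1000 = -1.58 permil
step 3: δ = (-1.58 + 1000)·(-17.3/1000 + 1) − 1000 = -18.86 permil
step 4: δ = (-18.86 + 1000)·(14.3/1000 + 1) − 1000 = -4.83 permil

-4.8 permil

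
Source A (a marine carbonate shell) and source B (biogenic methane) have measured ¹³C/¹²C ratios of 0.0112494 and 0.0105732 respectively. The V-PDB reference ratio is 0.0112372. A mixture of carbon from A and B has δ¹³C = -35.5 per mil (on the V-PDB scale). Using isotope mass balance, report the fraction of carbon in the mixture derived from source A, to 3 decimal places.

δ_A = (0.0112494/0.0112372 − 1)×1000 = (1.001086 − 1)×1000 = 1.086 per mil
δ_B = (0.0105732/0.0112372 − 1)×1000 = (0.940911 − 1)×1000 = -59.089 per mil
f_A = (δ_mix − δ_B)/(δ_A − δ_B) = (-35.5 − (-59.089))/(1.086 − (-59.089))
f_A = 23.589 / 60.175 = 0.3920

0.392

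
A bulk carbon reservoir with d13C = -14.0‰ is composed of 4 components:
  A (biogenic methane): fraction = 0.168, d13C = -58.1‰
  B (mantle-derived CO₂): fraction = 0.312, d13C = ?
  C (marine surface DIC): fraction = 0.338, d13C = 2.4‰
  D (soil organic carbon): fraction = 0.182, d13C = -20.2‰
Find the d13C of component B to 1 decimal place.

Isotope mass balance: δ_bulk = Σ fᵢ·δᵢ.
-14.0 = 0.168×(-58.1) + 0.312×δ_B + 0.338×(2.4) + 0.182×(-20.2)
0.312·δ_B = -14.0 − (-12.626) = -1.374
δ_B = -1.374 / 0.312 = -4.40‰

-4.4‰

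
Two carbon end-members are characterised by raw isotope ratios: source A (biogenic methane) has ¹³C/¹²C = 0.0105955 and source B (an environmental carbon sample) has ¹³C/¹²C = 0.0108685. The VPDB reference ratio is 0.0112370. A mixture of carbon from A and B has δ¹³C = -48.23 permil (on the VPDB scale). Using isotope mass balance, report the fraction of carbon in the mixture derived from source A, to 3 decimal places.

0.635

δ_A = (0.0105955/0.0112370 − 1)×1000 = (0.942912 − 1)×1000 = -57.088 permil
δ_B = (0.0108685/0.0112370 − 1)×1000 = (0.967207 − 1)×1000 = -32.793 permil
f_A = (δ_mix − δ_B)/(δ_A − δ_B) = (-48.23 − (-32.793))/(-57.088 − (-32.793))
f_A = -15.437 / -24.295 = 0.6354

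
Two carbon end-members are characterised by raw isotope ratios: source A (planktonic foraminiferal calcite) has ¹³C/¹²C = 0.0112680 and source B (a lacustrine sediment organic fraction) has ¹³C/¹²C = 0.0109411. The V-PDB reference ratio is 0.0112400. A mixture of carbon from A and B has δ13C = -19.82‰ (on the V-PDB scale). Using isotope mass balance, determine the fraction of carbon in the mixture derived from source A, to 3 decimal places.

δ_A = (0.0112680/0.0112400 − 1)×1000 = (1.002491 − 1)×1000 = 2.491‰
δ_B = (0.0109411/0.0112400 − 1)×1000 = (0.973407 − 1)×1000 = -26.593‰
f_A = (δ_mix − δ_B)/(δ_A − δ_B) = (-19.82 − (-26.593))/(2.491 − (-26.593))
f_A = 6.773 / 29.084 = 0.2329

0.233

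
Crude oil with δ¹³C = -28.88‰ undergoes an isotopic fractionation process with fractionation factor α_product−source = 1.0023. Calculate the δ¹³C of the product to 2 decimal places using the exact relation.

δ_product = (δ_source + 1000)·α − 1000
δ_product = (-28.88 + 1000) × 1.0023 − 1000
δ_product = 973.354 − 1000 = -26.646‰

-26.65‰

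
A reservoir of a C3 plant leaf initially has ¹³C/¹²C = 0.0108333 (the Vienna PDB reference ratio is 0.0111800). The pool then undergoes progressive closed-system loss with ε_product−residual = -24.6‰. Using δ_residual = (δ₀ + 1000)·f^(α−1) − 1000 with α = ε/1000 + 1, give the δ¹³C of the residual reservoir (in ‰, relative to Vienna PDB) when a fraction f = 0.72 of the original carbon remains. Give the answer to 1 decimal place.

-23.1‰

δ₀ = (0.0108333/0.0111800 − 1)×1000 = (0.968989 − 1)×1000 = -31.011‰
α − 1 = ε/1000 = -0.0246
f^(α−1) = 0.72^(-0.0246) = 1.008114
δ_res = (-31.011 + 1000) × 1.008114 − 1000 = 976.852 − 1000 = -23.15‰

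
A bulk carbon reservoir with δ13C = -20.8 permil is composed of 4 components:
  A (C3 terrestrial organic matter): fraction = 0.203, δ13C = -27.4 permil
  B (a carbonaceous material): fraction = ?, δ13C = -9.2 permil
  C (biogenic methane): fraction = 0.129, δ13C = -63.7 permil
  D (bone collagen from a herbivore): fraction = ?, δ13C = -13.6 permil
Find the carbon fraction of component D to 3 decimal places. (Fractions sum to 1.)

Let f_D and f_B be the unknown fractions; fractions sum to 1 so f_D + f_B = 0.668.
Mass balance: Σ fᵢ·δᵢ = δ_bulk ⇒ f_D·(-13.6) + f_B·(-9.2) = -20.8 − (-13.779) = -7.021
Substitute f_B = 0.668 − f_D:
f_D·(-13.6 − -9.2) = -7.021 − 0.668×(-9.2) = -0.875
f_D = -0.875 / -4.4 = 0.1988

0.199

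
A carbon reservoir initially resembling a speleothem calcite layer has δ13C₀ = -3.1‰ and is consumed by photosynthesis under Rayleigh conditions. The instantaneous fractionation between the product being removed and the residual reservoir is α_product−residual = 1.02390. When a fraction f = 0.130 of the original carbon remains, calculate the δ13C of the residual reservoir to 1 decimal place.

Rayleigh residual: δ_res = (δ₀ + 1000)·f^(α−1) − 1000
α − 1 = 0.02390
f^(α−1) = 0.130^(0.02390) = 0.952408
δ_res = (-3.1 + 1000) × 0.952408 − 1000 = 949.456 − 1000 = -50.54‰

-50.5‰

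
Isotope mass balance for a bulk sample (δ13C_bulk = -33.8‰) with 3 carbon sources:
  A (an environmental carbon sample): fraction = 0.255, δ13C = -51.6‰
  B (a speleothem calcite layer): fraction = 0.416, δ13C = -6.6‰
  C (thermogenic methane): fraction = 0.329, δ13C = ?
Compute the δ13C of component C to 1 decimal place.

Isotope mass balance: δ_bulk = Σ fᵢ·δᵢ.
-33.8 = 0.255×(-51.6) + 0.416×(-6.6) + 0.329×δ_C
0.329·δ_C = -33.8 − (-15.904) = -17.896
δ_C = -17.896 / 0.329 = -54.40‰

-54.4‰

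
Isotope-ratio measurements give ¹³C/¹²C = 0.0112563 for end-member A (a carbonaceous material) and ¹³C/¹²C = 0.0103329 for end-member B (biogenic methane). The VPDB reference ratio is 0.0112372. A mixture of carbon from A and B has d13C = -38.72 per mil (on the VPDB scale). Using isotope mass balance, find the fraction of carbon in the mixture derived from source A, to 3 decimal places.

δ_A = (0.0112563/0.0112372 − 1)×1000 = (1.001700 − 1)×1000 = 1.700 per mil
δ_B = (0.0103329/0.0112372 − 1)×1000 = (0.919526 − 1)×1000 = -80.474 per mil
f_A = (δ_mix − δ_B)/(δ_A − δ_B) = (-38.72 − (-80.474))/(1.700 − (-80.474))
f_A = 41.754 / 82.173 = 0.5081

0.508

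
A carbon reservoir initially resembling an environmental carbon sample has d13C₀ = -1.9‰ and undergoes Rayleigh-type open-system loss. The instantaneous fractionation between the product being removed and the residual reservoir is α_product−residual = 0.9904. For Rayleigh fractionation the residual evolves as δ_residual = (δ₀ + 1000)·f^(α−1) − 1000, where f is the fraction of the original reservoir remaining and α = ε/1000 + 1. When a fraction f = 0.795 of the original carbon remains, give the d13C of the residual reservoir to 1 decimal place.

Rayleigh residual: δ_res = (δ₀ + 1000)·f^(α−1) − 1000
α − 1 = -0.00960
f^(α−1) = 0.795^(-0.00960) = 1.002205
δ_res = (-1.9 + 1000) × 1.002205 − 1000 = 1000.301 − 1000 = 0.30‰

0.3‰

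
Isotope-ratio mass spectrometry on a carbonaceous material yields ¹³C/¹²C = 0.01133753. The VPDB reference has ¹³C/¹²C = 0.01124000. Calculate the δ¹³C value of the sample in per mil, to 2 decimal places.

8.68 per mil

δ¹³C = (R_sample / R_standard − 1) × 1000
R_sample / R_standard = 0.01133753 / 0.01124000 = 1.008677
δ¹³C = (1.008677 − 1) × 1000 = 8.677 per mil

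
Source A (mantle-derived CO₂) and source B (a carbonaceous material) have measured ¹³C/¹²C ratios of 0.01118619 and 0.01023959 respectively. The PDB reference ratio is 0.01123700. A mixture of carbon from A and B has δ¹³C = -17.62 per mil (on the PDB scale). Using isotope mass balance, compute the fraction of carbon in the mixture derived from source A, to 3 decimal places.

δ_A = (0.01118619/0.01123700 − 1)×1000 = (0.995478 − 1)×1000 = -4.522 per mil
δ_B = (0.01023959/0.01123700 − 1)×1000 = (0.911239 − 1)×1000 = -88.761 per mil
f_A = (δ_mix − δ_B)/(δ_A − δ_B) = (-17.62 − (-88.761))/(-4.522 − (-88.761))
f_A = 71.141 / 84.240 = 0.8445

0.845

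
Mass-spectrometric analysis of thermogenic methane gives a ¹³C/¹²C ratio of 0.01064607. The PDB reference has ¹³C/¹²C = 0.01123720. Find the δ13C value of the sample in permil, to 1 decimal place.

δ13C = (R_sample / R_standard − 1) × 1000
R_sample / R_standard = 0.01064607 / 0.01123720 = 0.947395
δ13C = (0.947395 − 1) × 1000 = -52.60 permil

-52.6 permil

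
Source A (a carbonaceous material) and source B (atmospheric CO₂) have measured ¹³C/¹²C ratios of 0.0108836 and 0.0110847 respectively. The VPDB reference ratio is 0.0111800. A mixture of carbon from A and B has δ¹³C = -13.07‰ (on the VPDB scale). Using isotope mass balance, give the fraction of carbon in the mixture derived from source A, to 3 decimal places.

0.253

δ_A = (0.0108836/0.0111800 − 1)×1000 = (0.973488 − 1)×1000 = -26.512‰
δ_B = (0.0110847/0.0111800 − 1)×1000 = (0.991476 − 1)×1000 = -8.524‰
f_A = (δ_mix − δ_B)/(δ_A − δ_B) = (-13.07 − (-8.524))/(-26.512 − (-8.524))
f_A = -4.546 / -17.987 = 0.2527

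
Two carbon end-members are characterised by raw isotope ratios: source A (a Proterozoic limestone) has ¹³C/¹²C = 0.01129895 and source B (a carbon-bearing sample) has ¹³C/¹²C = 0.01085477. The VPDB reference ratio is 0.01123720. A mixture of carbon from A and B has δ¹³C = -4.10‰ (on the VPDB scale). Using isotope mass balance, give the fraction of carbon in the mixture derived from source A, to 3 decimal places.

0.757

δ_A = (0.01129895/0.01123720 − 1)×1000 = (1.005495 − 1)×1000 = 5.495‰
δ_B = (0.01085477/0.01123720 − 1)×1000 = (0.965968 − 1)×1000 = -34.032‰
f_A = (δ_mix − δ_B)/(δ_A − δ_B) = (-4.10 − (-34.032))/(5.495 − (-34.032))
f_A = 29.932 / 39.528 = 0.7573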